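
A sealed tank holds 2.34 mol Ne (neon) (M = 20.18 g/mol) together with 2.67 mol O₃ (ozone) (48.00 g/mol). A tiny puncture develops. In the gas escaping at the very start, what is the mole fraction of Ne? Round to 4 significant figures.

Effusion rate of each component ∝ n_i/√M_i (partial pressure × 1/√M).
So x_Ne in the escaping gas = (n_Ne/√M_Ne) / Σ(n_i/√M_i)
= (2.34/√20.18) / (2.34/√20.18 + 2.67/√48.00) = 0.5209/(0.5209 + 0.3854) = 0.5748.

0.5748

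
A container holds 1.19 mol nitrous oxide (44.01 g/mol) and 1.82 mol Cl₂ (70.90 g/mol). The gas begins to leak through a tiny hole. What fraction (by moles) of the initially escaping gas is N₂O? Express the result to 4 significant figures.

0.4535

Each component's effusion rate ∝ (its partial pressure)·(1/√M) ∝ n_i/√M_i.
x_N₂O(eff) = (n_N₂O/√M_N₂O) / (n_N₂O/√M_N₂O + n_Cl₂/√M_Cl₂)
= (1.19/√44.01) / (1.19/√44.01 + 1.82/√70.90) = 0.1794/(0.1794 + 0.2161) = 0.4535.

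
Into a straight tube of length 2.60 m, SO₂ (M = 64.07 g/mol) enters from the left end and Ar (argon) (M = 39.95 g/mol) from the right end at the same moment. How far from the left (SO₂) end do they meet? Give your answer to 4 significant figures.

1.147 m

Graham's law gives d_SO₂/d_Ar = rate_SO₂/rate_Ar = √(M_Ar/M_SO₂) = √(39.95/64.07) = 0.7896.
With d_SO₂ + d_Ar = 2.60 m, d_Ar = 2.60/(1 + 0.7896) = 1.453 m.
d_SO₂ = 2.60 − 1.453 = 1.147 m.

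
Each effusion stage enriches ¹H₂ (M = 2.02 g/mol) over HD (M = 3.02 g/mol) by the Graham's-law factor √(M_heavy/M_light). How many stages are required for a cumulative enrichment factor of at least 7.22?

Single-stage factor α = √(3.02/2.02), so ln α = ½ ln(1.49505) = 0.2011.
Need α^N ≥ 7.22 ⇒ N ≥ ln(7.22) / ln α = 1.977 / 0.2011 = 9.83.
So at least 10 stages are needed.

10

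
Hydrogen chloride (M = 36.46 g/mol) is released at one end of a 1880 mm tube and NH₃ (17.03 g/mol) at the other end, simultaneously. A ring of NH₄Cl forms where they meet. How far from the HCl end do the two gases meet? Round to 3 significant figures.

763 mm

The fronts meet when d_HCl + d_NH₃ = L with d_HCl/d_NH₃ = √(M_NH₃/M_HCl) (Graham's law). Here √(M_NH₃/M_HCl) = √(17.03/36.46) = 0.6834.
With d_HCl + d_NH₃ = 1880 mm, d_NH₃ = 1880/(1 + 0.6834) = 1117 mm.
d_HCl = 1880 − 1117 = 763 mm.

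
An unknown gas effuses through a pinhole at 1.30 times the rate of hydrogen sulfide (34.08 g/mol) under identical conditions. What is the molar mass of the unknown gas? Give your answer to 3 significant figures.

20.2 g/mol

From Graham's law, rate_X/rate_H₂S = √(M_H₂S/M_X).
1.30 = √(34.08/M_X)
M_X = 34.08 / 1.30² = 34.08 / 1.690 = 20.2 g/mol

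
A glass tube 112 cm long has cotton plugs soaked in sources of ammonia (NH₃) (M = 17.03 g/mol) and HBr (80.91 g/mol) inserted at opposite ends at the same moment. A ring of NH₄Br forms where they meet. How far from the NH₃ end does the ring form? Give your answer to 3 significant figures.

Graham's law gives d_NH₃/d_HBr = rate_NH₃/rate_HBr = √(M_HBr/M_NH₃) = √(80.91/17.03) = 2.180.
With d_NH₃ + d_HBr = 112 cm, d_HBr = 112/(1 + 2.180) = 35.22 cm.
d_NH₃ = 112 − 35.22 = 76.8 cm.

76.8 cm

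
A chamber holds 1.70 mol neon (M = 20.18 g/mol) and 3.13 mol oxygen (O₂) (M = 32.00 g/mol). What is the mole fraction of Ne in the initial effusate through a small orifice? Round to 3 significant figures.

The effusion rate of species i is ∝ p_i/√M_i ∝ n_i/√M_i.
x_Ne(eff) = (n_Ne/√M_Ne) / (n_Ne/√M_Ne + n_O₂/√M_O₂)
= (1.70/√20.18) / (1.70/√20.18 + 3.13/√32.00) = 0.3784/(0.3784 + 0.5533) = 0.406.

0.406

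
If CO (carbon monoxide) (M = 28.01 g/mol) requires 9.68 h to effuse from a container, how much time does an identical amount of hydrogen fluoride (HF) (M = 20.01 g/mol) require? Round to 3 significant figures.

Graham's law gives t_HF/t_CO = √(M_HF/M_CO) = √(20.01/28.01) = √0.7144 = 0.8452.
So the time for HF is 9.68 × 0.8452 = 8.18 h.

8.18 h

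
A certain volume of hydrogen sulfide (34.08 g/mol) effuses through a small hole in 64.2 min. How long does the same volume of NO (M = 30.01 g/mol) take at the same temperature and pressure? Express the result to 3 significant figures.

60.2 min

Using Graham's law: t_NO/t_H₂S = √(M_NO/M_H₂S) = √(30.01/34.08) = √0.8806 = 0.9384.
So the time for NO is 64.2 × 0.9384 = 60.2 min.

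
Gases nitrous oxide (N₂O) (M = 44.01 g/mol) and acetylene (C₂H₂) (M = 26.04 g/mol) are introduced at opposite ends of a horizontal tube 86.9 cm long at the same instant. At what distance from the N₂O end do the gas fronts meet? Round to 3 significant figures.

Distances travelled in equal time are proportional to diffusion rates, so d_N₂O/d_C₂H₂ = √(M_C₂H₂/M_N₂O) = √(26.04/44.01) = 0.7692.
With d_N₂O + d_C₂H₂ = 86.9 cm, d_C₂H₂ = 86.9/(1 + 0.7692) = 49.12 cm.
d_N₂O = 86.9 − 49.12 = 37.8 cm.

37.8 cm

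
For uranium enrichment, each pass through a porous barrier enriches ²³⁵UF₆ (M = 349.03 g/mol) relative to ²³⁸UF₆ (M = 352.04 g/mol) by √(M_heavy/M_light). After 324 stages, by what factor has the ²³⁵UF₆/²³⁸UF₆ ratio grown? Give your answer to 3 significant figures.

The single-stage factor is √(M_heavy/M_light), so 324 stages give [√(352.04/349.03)]^324 = (352.04/349.03)^(324/2).
= 1.00862^162 = 4.02.

4.02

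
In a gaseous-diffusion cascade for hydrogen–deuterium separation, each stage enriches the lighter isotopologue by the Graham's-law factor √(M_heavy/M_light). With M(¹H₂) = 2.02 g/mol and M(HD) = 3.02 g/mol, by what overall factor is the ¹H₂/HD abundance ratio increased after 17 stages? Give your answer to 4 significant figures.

Overall factor = α^17 with α = √(3.02/2.02), i.e. (3.02/2.02)^(17/2).
= 1.49505^(17/2) = 30.52.

30.52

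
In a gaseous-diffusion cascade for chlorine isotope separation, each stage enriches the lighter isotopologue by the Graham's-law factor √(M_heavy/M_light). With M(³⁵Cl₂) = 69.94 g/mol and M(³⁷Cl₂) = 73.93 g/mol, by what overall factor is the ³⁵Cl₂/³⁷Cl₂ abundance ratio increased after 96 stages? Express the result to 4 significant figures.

Overall factor = α^96 with α = √(73.93/69.94), i.e. (73.93/69.94)^(96/2).
= 1.05705^48 = 14.34.

14.34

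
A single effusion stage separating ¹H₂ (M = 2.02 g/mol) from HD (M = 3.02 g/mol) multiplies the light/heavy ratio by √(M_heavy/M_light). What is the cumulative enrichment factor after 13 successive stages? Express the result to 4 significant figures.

13.65

Overall factor = α^13 with α = √(3.02/2.02), i.e. (3.02/2.02)^(13/2).
= 1.49505^(13/2) = 13.65.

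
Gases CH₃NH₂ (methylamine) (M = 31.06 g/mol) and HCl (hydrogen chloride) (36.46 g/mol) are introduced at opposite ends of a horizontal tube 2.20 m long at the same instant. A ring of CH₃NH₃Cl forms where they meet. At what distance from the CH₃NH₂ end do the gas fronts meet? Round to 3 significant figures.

1.14 m

Graham's law gives d_CH₃NH₂/d_HCl = rate_CH₃NH₂/rate_HCl = √(M_HCl/M_CH₃NH₂) = √(36.46/31.06) = 1.083.
With d_CH₃NH₂ + d_HCl = 2.20 m, d_HCl = 2.20/(1 + 1.083) = 1.056 m.
d_CH₃NH₂ = 2.20 − 1.056 = 1.14 m.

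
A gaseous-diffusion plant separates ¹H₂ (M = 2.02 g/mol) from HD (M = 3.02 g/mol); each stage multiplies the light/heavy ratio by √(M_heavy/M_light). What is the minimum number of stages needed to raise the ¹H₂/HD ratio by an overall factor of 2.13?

With α = √(3.02/2.02) per stage, ln α = ½ ln(1.49505) = 0.2011.
Need α^N ≥ 2.13 ⇒ N ≥ ln(2.13) / ln α = 0.7561 / 0.2011 = 3.76.
Rounding up, N = 4 stages.

4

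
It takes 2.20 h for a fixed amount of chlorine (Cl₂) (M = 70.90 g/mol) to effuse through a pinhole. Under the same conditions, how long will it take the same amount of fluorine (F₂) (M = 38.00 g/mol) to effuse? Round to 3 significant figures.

Using Graham's law: t_F₂/t_Cl₂ = √(M_F₂/M_Cl₂) = √(38.00/70.90) = √0.5360 = 0.7321.
So the time for F₂ is 2.20 × 0.7321 = 1.61 h.

1.61 h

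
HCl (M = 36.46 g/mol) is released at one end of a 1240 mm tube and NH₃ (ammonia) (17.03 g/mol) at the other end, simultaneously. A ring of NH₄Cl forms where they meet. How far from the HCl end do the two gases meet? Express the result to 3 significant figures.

The fronts meet when d_HCl + d_NH₃ = L with d_HCl/d_NH₃ = √(M_NH₃/M_HCl) (Graham's law). Here √(M_NH₃/M_HCl) = √(17.03/36.46) = 0.6834.
With d_HCl + d_NH₃ = 1240 mm, d_NH₃ = 1240/(1 + 0.6834) = 736.6 mm.
d_HCl = 1240 − 736.6 = 503 mm.

503 mm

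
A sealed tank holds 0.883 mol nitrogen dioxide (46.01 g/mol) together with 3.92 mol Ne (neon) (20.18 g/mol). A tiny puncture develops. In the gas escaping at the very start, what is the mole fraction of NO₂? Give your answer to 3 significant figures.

0.130

The effusion rate of species i is ∝ p_i/√M_i ∝ n_i/√M_i.
x_NO₂(eff) = (n_NO₂/√M_NO₂) / (n_NO₂/√M_NO₂ + n_Ne/√M_Ne)
= (0.883/√46.01) / (0.883/√46.01 + 3.92/√20.18) = 0.1302/(0.1302 + 0.8726) = 0.130.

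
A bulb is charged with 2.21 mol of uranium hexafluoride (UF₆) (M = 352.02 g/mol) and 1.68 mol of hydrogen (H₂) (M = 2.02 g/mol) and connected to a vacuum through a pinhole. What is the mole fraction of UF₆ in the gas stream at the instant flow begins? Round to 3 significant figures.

0.0906

Effusion rate of each component ∝ n_i/√M_i (partial pressure × 1/√M).
So x_UF₆ in the escaping gas = (n_UF₆/√M_UF₆) / Σ(n_i/√M_i)
= (2.21/√352.02) / (2.21/√352.02 + 1.68/√2.02) = 0.1178/(0.1178 + 1.182) = 0.0906.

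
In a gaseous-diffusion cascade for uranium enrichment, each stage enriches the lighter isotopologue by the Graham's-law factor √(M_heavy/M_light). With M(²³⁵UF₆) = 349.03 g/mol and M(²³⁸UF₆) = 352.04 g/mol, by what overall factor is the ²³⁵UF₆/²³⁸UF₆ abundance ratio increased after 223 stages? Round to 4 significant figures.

2.605

Overall factor = α^223 with α = √(352.04/349.03), i.e. (352.04/349.03)^(223/2).
= 1.00862^(223/2) = 2.605.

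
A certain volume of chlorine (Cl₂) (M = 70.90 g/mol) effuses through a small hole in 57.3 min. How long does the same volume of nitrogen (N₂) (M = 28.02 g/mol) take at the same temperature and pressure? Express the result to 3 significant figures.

Using Graham's law: t_N₂/t_Cl₂ = √(M_N₂/M_Cl₂) = √(28.02/70.90) = √0.3952 = 0.6287.
So the time for N₂ is 57.3 × 0.6287 = 36.0 min.

36.0 min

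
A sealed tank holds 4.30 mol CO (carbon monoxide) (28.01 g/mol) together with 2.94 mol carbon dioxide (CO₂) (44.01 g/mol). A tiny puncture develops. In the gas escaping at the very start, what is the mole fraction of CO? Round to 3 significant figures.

0.647

Effusion rate of each component ∝ n_i/√M_i (partial pressure × 1/√M).
So x_CO in the escaping gas = (n_CO/√M_CO) / Σ(n_i/√M_i)
= (4.30/√28.01) / (4.30/√28.01 + 2.94/√44.01) = 0.8125/(0.8125 + 0.4432) = 0.647.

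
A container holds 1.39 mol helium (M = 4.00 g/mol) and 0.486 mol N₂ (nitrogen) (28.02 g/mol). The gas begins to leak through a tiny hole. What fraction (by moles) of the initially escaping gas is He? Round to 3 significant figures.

Each component's effusion rate ∝ (its partial pressure)·(1/√M) ∝ n_i/√M_i.
So x_He in the escaping gas = (n_He/√M_He) / Σ(n_i/√M_i)
= (1.39/√4.00) / (1.39/√4.00 + 0.486/√28.02) = 0.6950/(0.6950 + 0.09181) = 0.883.

0.883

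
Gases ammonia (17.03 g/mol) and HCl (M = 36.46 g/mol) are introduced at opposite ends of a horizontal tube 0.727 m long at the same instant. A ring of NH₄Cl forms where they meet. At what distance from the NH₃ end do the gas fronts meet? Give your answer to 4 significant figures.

0.4319 m

Distances travelled in equal time are proportional to diffusion rates, so d_NH₃/d_HCl = √(M_HCl/M_NH₃) = √(36.46/17.03) = 1.463.
With d_NH₃ + d_HCl = 0.727 m, d_HCl = 0.727/(1 + 1.463) = 0.2951 m.
d_NH₃ = 0.727 − 0.2951 = 0.4319 m.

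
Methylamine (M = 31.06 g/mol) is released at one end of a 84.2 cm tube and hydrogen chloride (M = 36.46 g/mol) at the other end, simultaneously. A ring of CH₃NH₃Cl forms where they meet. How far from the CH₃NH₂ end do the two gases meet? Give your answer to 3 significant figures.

Distances travelled in equal time are proportional to diffusion rates, so d_CH₃NH₂/d_HCl = √(M_HCl/M_CH₃NH₂) = √(36.46/31.06) = 1.083.
With d_CH₃NH₂ + d_HCl = 84.2 cm, d_HCl = 84.2/(1 + 1.083) = 40.41 cm.
d_CH₃NH₂ = 84.2 − 40.41 = 43.8 cm.

43.8 cm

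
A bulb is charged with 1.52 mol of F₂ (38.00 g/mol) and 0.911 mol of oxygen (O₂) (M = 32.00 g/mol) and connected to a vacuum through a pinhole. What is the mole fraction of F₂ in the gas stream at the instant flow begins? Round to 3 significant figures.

0.605

Each component's effusion rate ∝ (its partial pressure)·(1/√M) ∝ n_i/√M_i.
So x_F₂ in the escaping gas = (n_F₂/√M_F₂) / Σ(n_i/√M_i)
= (1.52/√38.00) / (1.52/√38.00 + 0.911/√32.00) = 0.2466/(0.2466 + 0.1610) = 0.605.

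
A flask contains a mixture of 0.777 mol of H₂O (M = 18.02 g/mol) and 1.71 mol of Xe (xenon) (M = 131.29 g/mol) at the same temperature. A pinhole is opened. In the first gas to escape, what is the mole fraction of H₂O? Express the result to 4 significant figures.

0.5509

Effusion rate of each component ∝ n_i/√M_i (partial pressure × 1/√M).
Mole fraction of H₂O in the effusate = (n_H₂O/√M_H₂O) / (n_H₂O/√M_H₂O + n_Xe/√M_Xe)
= (0.777/√18.02) / (0.777/√18.02 + 1.71/√131.29) = 0.1830/(0.1830 + 0.1492) = 0.5509.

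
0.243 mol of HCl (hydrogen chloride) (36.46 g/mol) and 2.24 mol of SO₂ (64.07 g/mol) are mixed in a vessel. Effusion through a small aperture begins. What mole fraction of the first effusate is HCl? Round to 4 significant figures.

Effusion rate of each component ∝ n_i/√M_i (partial pressure × 1/√M).
x_HCl(eff) = (n_HCl/√M_HCl) / (n_HCl/√M_HCl + n_SO₂/√M_SO₂)
= (0.243/√36.46) / (0.243/√36.46 + 2.24/√64.07) = 0.04024/(0.04024 + 0.2798) = 0.1257.

0.1257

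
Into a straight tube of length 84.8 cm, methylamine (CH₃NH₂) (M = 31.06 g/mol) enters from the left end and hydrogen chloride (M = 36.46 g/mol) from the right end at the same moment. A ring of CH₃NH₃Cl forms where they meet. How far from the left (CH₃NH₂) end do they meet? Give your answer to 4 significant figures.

Graham's law gives d_CH₃NH₂/d_HCl = rate_CH₃NH₂/rate_HCl = √(M_HCl/M_CH₃NH₂) = √(36.46/31.06) = 1.083.
With d_CH₃NH₂ + d_HCl = 84.8 cm, d_HCl = 84.8/(1 + 1.083) = 40.70 cm.
d_CH₃NH₂ = 84.8 − 40.70 = 44.10 cm.

44.10 cm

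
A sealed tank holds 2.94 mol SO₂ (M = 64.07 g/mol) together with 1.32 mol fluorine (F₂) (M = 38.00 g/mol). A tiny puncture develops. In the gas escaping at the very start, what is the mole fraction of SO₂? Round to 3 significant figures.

0.632

The effusion rate of species i is ∝ p_i/√M_i ∝ n_i/√M_i.
x_SO₂(eff) = (n_SO₂/√M_SO₂) / (n_SO₂/√M_SO₂ + n_F₂/√M_F₂)
= (2.94/√64.07) / (2.94/√64.07 + 1.32/√38.00) = 0.3673/(0.3673 + 0.2141) = 0.632.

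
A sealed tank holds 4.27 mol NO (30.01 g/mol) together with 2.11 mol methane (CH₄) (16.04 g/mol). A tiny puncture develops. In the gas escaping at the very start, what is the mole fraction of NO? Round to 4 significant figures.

0.5967

Each component's effusion rate ∝ (its partial pressure)·(1/√M) ∝ n_i/√M_i.
So x_NO in the escaping gas = (n_NO/√M_NO) / Σ(n_i/√M_i)
= (4.27/√30.01) / (4.27/√30.01 + 2.11/√16.04) = 0.7795/(0.7795 + 0.5268) = 0.5967.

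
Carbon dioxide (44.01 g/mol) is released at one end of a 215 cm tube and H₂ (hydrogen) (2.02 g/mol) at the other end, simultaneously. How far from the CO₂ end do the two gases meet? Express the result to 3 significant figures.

37.9 cm

In equal time, each gas travels a distance ∝ its rate ∝ 1/√M, so d_CO₂/d_H₂ = √(M_H₂/M_CO₂) = √(2.02/44.01) = 0.2142.
With d_CO₂ + d_H₂ = 215 cm, d_H₂ = 215/(1 + 0.2142) = 177.1 cm.
d_CO₂ = 215 − 177.1 = 37.9 cm.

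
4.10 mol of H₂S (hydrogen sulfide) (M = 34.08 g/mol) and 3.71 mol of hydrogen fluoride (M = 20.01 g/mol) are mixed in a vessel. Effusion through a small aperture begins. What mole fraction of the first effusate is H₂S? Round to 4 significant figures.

Each component's effusion rate ∝ (its partial pressure)·(1/√M) ∝ n_i/√M_i.
Mole fraction of H₂S in the effusate = (n_H₂S/√M_H₂S) / (n_H₂S/√M_H₂S + n_HF/√M_HF)
= (4.10/√34.08) / (4.10/√34.08 + 3.71/√20.01) = 0.7023/(0.7023 + 0.8294) = 0.4585.

0.4585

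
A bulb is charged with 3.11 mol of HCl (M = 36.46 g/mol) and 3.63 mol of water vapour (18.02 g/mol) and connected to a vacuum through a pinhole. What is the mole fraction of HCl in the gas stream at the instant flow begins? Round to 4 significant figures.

0.3759

The effusion rate of species i is ∝ p_i/√M_i ∝ n_i/√M_i.
x_HCl(eff) = (n_HCl/√M_HCl) / (n_HCl/√M_HCl + n_H₂O/√M_H₂O)
= (3.11/√36.46) / (3.11/√36.46 + 3.63/√18.02) = 0.5151/(0.5151 + 0.8551) = 0.3759.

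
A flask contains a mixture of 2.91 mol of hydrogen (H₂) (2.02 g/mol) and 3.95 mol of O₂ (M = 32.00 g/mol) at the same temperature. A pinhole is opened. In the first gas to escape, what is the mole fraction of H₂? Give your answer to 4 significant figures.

Rate_i ∝ x_i/√M_i (Graham's law weighted by mole fraction), so the effusate composition follows n_i/√M_i.
Mole fraction of H₂ in the effusate = (n_H₂/√M_H₂) / (n_H₂/√M_H₂ + n_O₂/√M_O₂)
= (2.91/√2.02) / (2.91/√2.02 + 3.95/√32.00) = 2.047/(2.047 + 0.6983) = 0.7457.

0.7457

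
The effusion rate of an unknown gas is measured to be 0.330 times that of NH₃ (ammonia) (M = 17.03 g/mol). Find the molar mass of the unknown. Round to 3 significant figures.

Using Graham's law: rate_X/rate_NH₃ = √(M_NH₃/M_X).
0.330 = √(17.03/M_X)
M_X = 17.03 / 0.330² = 17.03 / 0.1089 = 156 g/mol

156 g/mol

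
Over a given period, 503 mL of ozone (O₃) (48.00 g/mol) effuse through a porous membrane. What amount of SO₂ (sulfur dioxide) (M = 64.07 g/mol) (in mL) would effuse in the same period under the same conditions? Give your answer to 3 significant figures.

435 mL

Since effusion rate ∝ 1/√M, rate_SO₂/rate_O₃ = √(M_O₃/M_SO₂) = √(48.00/64.07) = √0.7492 = 0.8656.
So the volume for SO₂ is 503 × 0.8656 = 435 mL.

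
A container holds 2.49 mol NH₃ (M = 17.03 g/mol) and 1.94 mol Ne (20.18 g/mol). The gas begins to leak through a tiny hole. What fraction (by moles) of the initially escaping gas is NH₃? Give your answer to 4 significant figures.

0.5828

The effusion rate of species i is ∝ p_i/√M_i ∝ n_i/√M_i.
So x_NH₃ in the escaping gas = (n_NH₃/√M_NH₃) / Σ(n_i/√M_i)
= (2.49/√17.03) / (2.49/√17.03 + 1.94/√20.18) = 0.6034/(0.6034 + 0.4319) = 0.5828.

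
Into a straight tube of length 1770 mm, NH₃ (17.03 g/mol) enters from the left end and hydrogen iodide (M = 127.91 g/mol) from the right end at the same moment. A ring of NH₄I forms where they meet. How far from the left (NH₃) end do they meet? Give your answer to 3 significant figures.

1300 mm

The fronts meet when d_NH₃ + d_HI = L with d_NH₃/d_HI = √(M_HI/M_NH₃) (Graham's law). Here √(M_HI/M_NH₃) = √(127.91/17.03) = 2.741.
With d_NH₃ + d_HI = 1770 mm, d_HI = 1770/(1 + 2.741) = 473.2 mm.
d_NH₃ = 1770 − 473.2 = 1300 mm.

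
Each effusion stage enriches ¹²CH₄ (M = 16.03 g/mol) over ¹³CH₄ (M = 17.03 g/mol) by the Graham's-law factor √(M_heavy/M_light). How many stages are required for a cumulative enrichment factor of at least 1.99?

Per stage α = (17.03/16.03)^(1/2) = 1.06238^0.5, giving ln α = 0.03026.
Need α^N ≥ 1.99 ⇒ N ≥ ln(1.99) / ln α = 0.6881 / 0.03026 = 22.74.
So at least 23 stages are needed.

23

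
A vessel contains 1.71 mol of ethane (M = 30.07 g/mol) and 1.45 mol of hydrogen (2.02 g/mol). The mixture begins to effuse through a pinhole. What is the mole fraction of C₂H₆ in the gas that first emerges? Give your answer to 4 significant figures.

The effusion rate of species i is ∝ p_i/√M_i ∝ n_i/√M_i.
So x_C₂H₆ in the escaping gas = (n_C₂H₆/√M_C₂H₆) / Σ(n_i/√M_i)
= (1.71/√30.07) / (1.71/√30.07 + 1.45/√2.02) = 0.3118/(0.3118 + 1.020) = 0.2341.

0.2341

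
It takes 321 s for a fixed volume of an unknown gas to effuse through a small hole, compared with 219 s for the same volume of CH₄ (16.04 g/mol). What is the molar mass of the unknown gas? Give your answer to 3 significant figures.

From Graham's law, t_X/t_CH₄ = √(M_X/M_CH₄).
321/219 = 1.466 = √(M_X/16.04)
M_X = 16.04 × 1.466² = 16.04 × 2.148 = 34.5 g/mol

34.5 g/mol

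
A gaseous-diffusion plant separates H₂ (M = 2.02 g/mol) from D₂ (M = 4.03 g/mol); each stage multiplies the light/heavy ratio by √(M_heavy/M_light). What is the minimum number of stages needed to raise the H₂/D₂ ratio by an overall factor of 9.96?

Per stage α = (4.03/2.02)^(1/2) = 1.99505^0.5, giving ln α = 0.3453.
Need α^N ≥ 9.96 ⇒ N ≥ ln(9.96) / ln α = 2.299 / 0.3453 = 6.66.
Rounding up, N = 7 stages.

7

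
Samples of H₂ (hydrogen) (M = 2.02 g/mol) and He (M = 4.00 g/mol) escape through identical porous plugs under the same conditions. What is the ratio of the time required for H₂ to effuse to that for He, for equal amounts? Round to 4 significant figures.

0.7106

From Graham's law, t_H₂/t_He = √(M_H₂/M_He) = √(2.02/4.00) = √0.5050 = 0.7106.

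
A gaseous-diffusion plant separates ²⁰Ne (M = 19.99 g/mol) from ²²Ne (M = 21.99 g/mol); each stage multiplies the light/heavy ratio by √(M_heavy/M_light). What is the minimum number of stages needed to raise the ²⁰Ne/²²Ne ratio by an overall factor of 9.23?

47

With α = √(21.99/19.99) per stage, ln α = ½ ln(1.10005) = 0.04768.
Need α^N ≥ 9.23 ⇒ N ≥ ln(9.23) / ln α = 2.222 / 0.04768 = 46.61.
Minimum whole number of stages: N = 47.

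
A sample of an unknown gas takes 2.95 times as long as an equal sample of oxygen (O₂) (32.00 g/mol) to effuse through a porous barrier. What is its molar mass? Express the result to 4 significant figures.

278.5 g/mol

From Graham's law, t_X/t_O₂ = √(M_X/M_O₂).
2.95 = √(M_X/32.00)
M_X = 32.00 × 2.95² = 32.00 × 8.703 = 278.5 g/mol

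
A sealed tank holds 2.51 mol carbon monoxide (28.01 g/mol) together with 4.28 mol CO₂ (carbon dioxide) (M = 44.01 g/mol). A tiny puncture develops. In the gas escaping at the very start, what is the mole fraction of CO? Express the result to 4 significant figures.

0.4237

Rate_i ∝ x_i/√M_i (Graham's law weighted by mole fraction), so the effusate composition follows n_i/√M_i.
x_CO(eff) = (n_CO/√M_CO) / (n_CO/√M_CO + n_CO₂/√M_CO₂)
= (2.51/√28.01) / (2.51/√28.01 + 4.28/√44.01) = 0.4743/(0.4743 + 0.6452) = 0.4237.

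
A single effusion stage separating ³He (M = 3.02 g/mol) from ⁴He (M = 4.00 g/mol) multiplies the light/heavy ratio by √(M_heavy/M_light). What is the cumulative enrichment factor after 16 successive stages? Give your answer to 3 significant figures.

Each stage multiplies the ratio by α = √(4.00/3.02), so after 16 stages the overall factor is α^16 = (4.00/3.02)^(16/2).
= 1.32450^8 = 9.47.

9.47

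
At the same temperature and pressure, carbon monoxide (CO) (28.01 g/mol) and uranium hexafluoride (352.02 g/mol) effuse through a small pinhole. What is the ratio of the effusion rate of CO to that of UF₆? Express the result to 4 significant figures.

3.545

Graham's law gives rate_CO/rate_UF₆ = √(M_UF₆/M_CO) = √(352.02/28.01) = √12.57 = 3.545.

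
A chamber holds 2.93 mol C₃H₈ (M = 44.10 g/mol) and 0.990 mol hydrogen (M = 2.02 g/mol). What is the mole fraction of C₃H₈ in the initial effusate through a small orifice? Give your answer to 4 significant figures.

0.3878

Rate_i ∝ x_i/√M_i (Graham's law weighted by mole fraction), so the effusate composition follows n_i/√M_i.
Mole fraction of C₃H₈ in the effusate = (n_C₃H₈/√M_C₃H₈) / (n_C₃H₈/√M_C₃H₈ + n_H₂/√M_H₂)
= (2.93/√44.10) / (2.93/√44.10 + 0.990/√2.02) = 0.4412/(0.4412 + 0.6966) = 0.3878.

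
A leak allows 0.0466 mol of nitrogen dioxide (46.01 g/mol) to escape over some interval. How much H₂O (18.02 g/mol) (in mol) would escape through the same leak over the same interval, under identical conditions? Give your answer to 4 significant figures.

Using Graham's law: rate_H₂O/rate_NO₂ = √(M_NO₂/M_H₂O) = √(46.01/18.02) = √2.553 = 1.598.
So the amount for H₂O is 0.0466 × 1.598 = 0.07446 mol.

0.07446 mol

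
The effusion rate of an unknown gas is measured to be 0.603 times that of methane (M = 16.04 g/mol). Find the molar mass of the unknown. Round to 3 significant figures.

By Graham's law, rate_X/rate_CH₄ = √(M_CH₄/M_X).
0.603 = √(16.04/M_X)
M_X = 16.04 / 0.603² = 16.04 / 0.3636 = 44.1 g/mol

44.1 g/mol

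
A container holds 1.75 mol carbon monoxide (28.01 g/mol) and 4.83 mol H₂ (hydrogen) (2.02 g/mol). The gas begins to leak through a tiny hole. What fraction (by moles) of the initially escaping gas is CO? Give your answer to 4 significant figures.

0.08867

Rate_i ∝ x_i/√M_i (Graham's law weighted by mole fraction), so the effusate composition follows n_i/√M_i.
So x_CO in the escaping gas = (n_CO/√M_CO) / Σ(n_i/√M_i)
= (1.75/√28.01) / (1.75/√28.01 + 4.83/√2.02) = 0.3307/(0.3307 + 3.398) = 0.08867.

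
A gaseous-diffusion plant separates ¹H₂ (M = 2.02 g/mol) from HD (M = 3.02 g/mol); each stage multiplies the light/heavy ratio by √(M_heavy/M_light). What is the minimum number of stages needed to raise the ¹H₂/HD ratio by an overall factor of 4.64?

Per stage α = (3.02/2.02)^(1/2) = 1.49505^0.5, giving ln α = 0.2011.
Need α^N ≥ 4.64 ⇒ N ≥ ln(4.64) / ln α = 1.535 / 0.2011 = 7.63.
Minimum whole number of stages: N = 8.

8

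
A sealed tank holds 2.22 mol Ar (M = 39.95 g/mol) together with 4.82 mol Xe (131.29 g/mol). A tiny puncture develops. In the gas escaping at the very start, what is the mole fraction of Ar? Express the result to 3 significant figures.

Effusion rate of each component ∝ n_i/√M_i (partial pressure × 1/√M).
x_Ar(eff) = (n_Ar/√M_Ar) / (n_Ar/√M_Ar + n_Xe/√M_Xe)
= (2.22/√39.95) / (2.22/√39.95 + 4.82/√131.29) = 0.3512/(0.3512 + 0.4207) = 0.455.

0.455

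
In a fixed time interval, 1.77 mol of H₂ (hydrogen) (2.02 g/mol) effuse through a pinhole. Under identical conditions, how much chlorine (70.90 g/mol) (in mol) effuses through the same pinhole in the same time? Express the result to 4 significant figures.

Graham's law gives rate_Cl₂/rate_H₂ = √(M_H₂/M_Cl₂) = √(2.02/70.90) = √0.02849 = 0.1688.
So the amount for Cl₂ is 1.77 × 0.1688 = 0.2988 mol.

0.2988 mol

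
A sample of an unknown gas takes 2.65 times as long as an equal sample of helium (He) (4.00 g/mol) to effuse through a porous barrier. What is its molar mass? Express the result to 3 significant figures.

By Graham's law, t_X/t_He = √(M_X/M_He).
2.65 = √(M_X/4.00)
M_X = 4.00 × 2.65² = 4.00 × 7.022 = 28.1 g/mol

28.1 g/mol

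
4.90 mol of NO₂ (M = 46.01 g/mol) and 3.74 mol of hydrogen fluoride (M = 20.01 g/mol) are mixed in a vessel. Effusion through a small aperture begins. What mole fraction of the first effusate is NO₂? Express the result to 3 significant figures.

0.464

The effusion rate of species i is ∝ p_i/√M_i ∝ n_i/√M_i.
Mole fraction of NO₂ in the effusate = (n_NO₂/√M_NO₂) / (n_NO₂/√M_NO₂ + n_HF/√M_HF)
= (4.90/√46.01) / (4.90/√46.01 + 3.74/√20.01) = 0.7224/(0.7224 + 0.8361) = 0.464.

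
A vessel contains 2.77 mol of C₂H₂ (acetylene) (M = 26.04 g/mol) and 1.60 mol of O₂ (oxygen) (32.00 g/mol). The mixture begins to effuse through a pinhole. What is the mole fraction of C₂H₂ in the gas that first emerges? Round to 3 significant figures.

The effusion rate of species i is ∝ p_i/√M_i ∝ n_i/√M_i.
Mole fraction of C₂H₂ in the effusate = (n_C₂H₂/√M_C₂H₂) / (n_C₂H₂/√M_C₂H₂ + n_O₂/√M_O₂)
= (2.77/√26.04) / (2.77/√26.04 + 1.60/√32.00) = 0.5428/(0.5428 + 0.2828) = 0.657.

0.657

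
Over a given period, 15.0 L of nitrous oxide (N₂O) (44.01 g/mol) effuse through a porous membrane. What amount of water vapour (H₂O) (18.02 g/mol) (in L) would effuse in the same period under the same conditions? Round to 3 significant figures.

Using Graham's law: rate_H₂O/rate_N₂O = √(M_N₂O/M_H₂O) = √(44.01/18.02) = √2.442 = 1.563.
So the volume for H₂O is 15.0 × 1.563 = 23.4 L.

23.4 L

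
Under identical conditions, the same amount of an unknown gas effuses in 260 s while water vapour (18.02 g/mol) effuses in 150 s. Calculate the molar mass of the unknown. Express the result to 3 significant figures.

Since effusion rate ∝ 1/√M, t_X/t_H₂O = √(M_X/M_H₂O).
260/150 = 1.733 = √(M_X/18.02)
M_X = 18.02 × 1.733² = 18.02 × 3.004 = 54.1 g/mol

54.1 g/mol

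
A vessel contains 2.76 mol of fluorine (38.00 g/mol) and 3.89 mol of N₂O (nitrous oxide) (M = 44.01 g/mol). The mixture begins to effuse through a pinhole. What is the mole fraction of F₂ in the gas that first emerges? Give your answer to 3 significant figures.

Effusion rate of each component ∝ n_i/√M_i (partial pressure × 1/√M).
x_F₂(eff) = (n_F₂/√M_F₂) / (n_F₂/√M_F₂ + n_N₂O/√M_N₂O)
= (2.76/√38.00) / (2.76/√38.00 + 3.89/√44.01) = 0.4477/(0.4477 + 0.5864) = 0.433.

0.433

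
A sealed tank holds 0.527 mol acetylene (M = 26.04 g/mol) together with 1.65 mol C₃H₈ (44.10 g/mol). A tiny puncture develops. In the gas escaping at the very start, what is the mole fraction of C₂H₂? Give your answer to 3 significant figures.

Effusion rate of each component ∝ n_i/√M_i (partial pressure × 1/√M).
Mole fraction of C₂H₂ in the effusate = (n_C₂H₂/√M_C₂H₂) / (n_C₂H₂/√M_C₂H₂ + n_C₃H₈/√M_C₃H₈)
= (0.527/√26.04) / (0.527/√26.04 + 1.65/√44.10) = 0.1033/(0.1033 + 0.2485) = 0.294.

0.294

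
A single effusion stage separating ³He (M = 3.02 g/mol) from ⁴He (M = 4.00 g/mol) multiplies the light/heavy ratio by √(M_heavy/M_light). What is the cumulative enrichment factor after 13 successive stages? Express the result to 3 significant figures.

Overall factor = α^13 with α = √(4.00/3.02), i.e. (4.00/3.02)^(13/2).
= 1.32450^(13/2) = 6.21.

6.21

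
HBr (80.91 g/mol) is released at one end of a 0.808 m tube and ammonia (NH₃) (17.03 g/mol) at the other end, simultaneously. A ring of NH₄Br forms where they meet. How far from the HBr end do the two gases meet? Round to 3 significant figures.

0.254 m

Graham's law gives d_HBr/d_NH₃ = rate_HBr/rate_NH₃ = √(M_NH₃/M_HBr) = √(17.03/80.91) = 0.4588.
With d_HBr + d_NH₃ = 0.808 m, d_NH₃ = 0.808/(1 + 0.4588) = 0.5539 m.
d_HBr = 0.808 − 0.5539 = 0.254 m.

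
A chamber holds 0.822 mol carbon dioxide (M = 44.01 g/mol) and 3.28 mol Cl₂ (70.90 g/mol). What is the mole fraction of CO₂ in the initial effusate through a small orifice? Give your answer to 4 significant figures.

The effusion rate of species i is ∝ p_i/√M_i ∝ n_i/√M_i.
Mole fraction of CO₂ in the effusate = (n_CO₂/√M_CO₂) / (n_CO₂/√M_CO₂ + n_Cl₂/√M_Cl₂)
= (0.822/√44.01) / (0.822/√44.01 + 3.28/√70.90) = 0.1239/(0.1239 + 0.3895) = 0.2413.

0.2413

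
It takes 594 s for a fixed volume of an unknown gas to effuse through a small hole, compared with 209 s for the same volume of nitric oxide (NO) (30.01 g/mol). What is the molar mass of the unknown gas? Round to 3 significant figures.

Using Graham's law: t_X/t_NO = √(M_X/M_NO).
594/209 = 2.842 = √(M_X/30.01)
M_X = 30.01 × 2.842² = 30.01 × 8.078 = 242 g/mol

242 g/mol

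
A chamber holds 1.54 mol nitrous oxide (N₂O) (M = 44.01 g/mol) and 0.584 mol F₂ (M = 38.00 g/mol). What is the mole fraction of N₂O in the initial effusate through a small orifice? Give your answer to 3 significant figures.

0.710

Effusion rate of each component ∝ n_i/√M_i (partial pressure × 1/√M).
Mole fraction of N₂O in the effusate = (n_N₂O/√M_N₂O) / (n_N₂O/√M_N₂O + n_F₂/√M_F₂)
= (1.54/√44.01) / (1.54/√44.01 + 0.584/√38.00) = 0.2321/(0.2321 + 0.09474) = 0.710.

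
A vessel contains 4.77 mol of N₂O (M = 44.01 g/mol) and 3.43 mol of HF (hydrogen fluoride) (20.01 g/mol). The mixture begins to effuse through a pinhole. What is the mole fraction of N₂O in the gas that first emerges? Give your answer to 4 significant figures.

Effusion rate of each component ∝ n_i/√M_i (partial pressure × 1/√M).
Mole fraction of N₂O in the effusate = (n_N₂O/√M_N₂O) / (n_N₂O/√M_N₂O + n_HF/√M_HF)
= (4.77/√44.01) / (4.77/√44.01 + 3.43/√20.01) = 0.7190/(0.7190 + 0.7668) = 0.4839.

0.4839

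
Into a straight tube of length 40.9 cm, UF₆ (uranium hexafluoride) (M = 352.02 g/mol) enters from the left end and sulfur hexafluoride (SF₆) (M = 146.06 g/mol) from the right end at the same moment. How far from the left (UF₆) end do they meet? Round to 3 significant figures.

In equal time, each gas travels a distance ∝ its rate ∝ 1/√M, so d_UF₆/d_SF₆ = √(M_SF₆/M_UF₆) = √(146.06/352.02) = 0.6441.
With d_UF₆ + d_SF₆ = 40.9 cm, d_SF₆ = 40.9/(1 + 0.6441) = 24.88 cm.
d_UF₆ = 40.9 − 24.88 = 16.0 cm.

16.0 cm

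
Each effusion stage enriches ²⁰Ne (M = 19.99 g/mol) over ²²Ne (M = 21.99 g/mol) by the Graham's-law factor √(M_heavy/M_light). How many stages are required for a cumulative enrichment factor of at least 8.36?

Per stage α = (21.99/19.99)^(1/2) = 1.10005^0.5, giving ln α = 0.04768.
Need α^N ≥ 8.36 ⇒ N ≥ ln(8.36) / ln α = 2.123 / 0.04768 = 44.54.
So at least 45 stages are needed.

45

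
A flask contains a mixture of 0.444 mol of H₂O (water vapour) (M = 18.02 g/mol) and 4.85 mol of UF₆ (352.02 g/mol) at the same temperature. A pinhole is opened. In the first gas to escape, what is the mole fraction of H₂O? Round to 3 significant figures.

Each component's effusion rate ∝ (its partial pressure)·(1/√M) ∝ n_i/√M_i.
x_H₂O(eff) = (n_H₂O/√M_H₂O) / (n_H₂O/√M_H₂O + n_UF₆/√M_UF₆)
= (0.444/√18.02) / (0.444/√18.02 + 4.85/√352.02) = 0.1046/(0.1046 + 0.2585) = 0.288.

0.288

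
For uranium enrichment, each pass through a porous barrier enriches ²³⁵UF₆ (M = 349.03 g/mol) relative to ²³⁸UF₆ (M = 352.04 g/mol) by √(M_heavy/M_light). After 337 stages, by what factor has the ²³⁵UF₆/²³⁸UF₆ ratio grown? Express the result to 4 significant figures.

4.250

The single-stage factor is √(M_heavy/M_light), so 337 stages give [√(352.04/349.03)]^337 = (352.04/349.03)^(337/2).
= 1.00862^(337/2) = 4.250.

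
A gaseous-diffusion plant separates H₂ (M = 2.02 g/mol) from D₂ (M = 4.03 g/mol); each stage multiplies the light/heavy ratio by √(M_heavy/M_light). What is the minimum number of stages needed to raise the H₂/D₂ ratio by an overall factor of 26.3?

Per stage α = (4.03/2.02)^(1/2) = 1.99505^0.5, giving ln α = 0.3453.
Need α^N ≥ 26.3 ⇒ N ≥ ln(26.3) / ln α = 3.270 / 0.3453 = 9.47.
Rounding up, N = 10 stages.

10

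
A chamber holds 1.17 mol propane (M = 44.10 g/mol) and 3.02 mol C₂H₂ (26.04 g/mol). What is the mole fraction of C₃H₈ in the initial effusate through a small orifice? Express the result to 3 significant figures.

0.229

The effusion rate of species i is ∝ p_i/√M_i ∝ n_i/√M_i.
Mole fraction of C₃H₈ in the effusate = (n_C₃H₈/√M_C₃H₈) / (n_C₃H₈/√M_C₃H₈ + n_C₂H₂/√M_C₂H₂)
= (1.17/√44.10) / (1.17/√44.10 + 3.02/√26.04) = 0.1762/(0.1762 + 0.5918) = 0.229.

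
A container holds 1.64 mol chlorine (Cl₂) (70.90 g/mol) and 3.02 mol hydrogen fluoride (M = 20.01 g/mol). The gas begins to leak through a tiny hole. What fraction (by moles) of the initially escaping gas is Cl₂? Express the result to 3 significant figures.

Rate_i ∝ x_i/√M_i (Graham's law weighted by mole fraction), so the effusate composition follows n_i/√M_i.
Mole fraction of Cl₂ in the effusate = (n_Cl₂/√M_Cl₂) / (n_Cl₂/√M_Cl₂ + n_HF/√M_HF)
= (1.64/√70.90) / (1.64/√70.90 + 3.02/√20.01) = 0.1948/(0.1948 + 0.6751) = 0.224.

0.224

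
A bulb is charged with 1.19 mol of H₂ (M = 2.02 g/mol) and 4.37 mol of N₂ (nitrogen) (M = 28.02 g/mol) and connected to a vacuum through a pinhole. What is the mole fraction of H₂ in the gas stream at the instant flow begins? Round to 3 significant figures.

0.504

Effusion rate of each component ∝ n_i/√M_i (partial pressure × 1/√M).
Mole fraction of H₂ in the effusate = (n_H₂/√M_H₂) / (n_H₂/√M_H₂ + n_N₂/√M_N₂)
= (1.19/√2.02) / (1.19/√2.02 + 4.37/√28.02) = 0.8373/(0.8373 + 0.8256) = 0.504.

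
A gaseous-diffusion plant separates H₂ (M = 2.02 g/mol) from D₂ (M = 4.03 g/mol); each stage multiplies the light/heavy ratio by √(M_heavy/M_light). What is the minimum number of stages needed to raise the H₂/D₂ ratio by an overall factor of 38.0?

11

Single-stage factor α = √(4.03/2.02), so ln α = ½ ln(1.99505) = 0.3453.
Need α^N ≥ 38.0 ⇒ N ≥ ln(38.0) / ln α = 3.638 / 0.3453 = 10.53.
Minimum whole number of stages: N = 11.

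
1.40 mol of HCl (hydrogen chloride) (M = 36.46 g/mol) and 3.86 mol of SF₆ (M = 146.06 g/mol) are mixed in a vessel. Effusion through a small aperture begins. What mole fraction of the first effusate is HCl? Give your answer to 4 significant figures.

0.4206

Each component's effusion rate ∝ (its partial pressure)·(1/√M) ∝ n_i/√M_i.
So x_HCl in the escaping gas = (n_HCl/√M_HCl) / Σ(n_i/√M_i)
= (1.40/√36.46) / (1.40/√36.46 + 3.86/√146.06) = 0.2319/(0.2319 + 0.3194) = 0.4206.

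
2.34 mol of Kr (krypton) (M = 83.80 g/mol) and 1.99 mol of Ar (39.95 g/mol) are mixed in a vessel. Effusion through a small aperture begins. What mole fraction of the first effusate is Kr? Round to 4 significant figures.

Each component's effusion rate ∝ (its partial pressure)·(1/√M) ∝ n_i/√M_i.
Mole fraction of Kr in the effusate = (n_Kr/√M_Kr) / (n_Kr/√M_Kr + n_Ar/√M_Ar)
= (2.34/√83.80) / (2.34/√83.80 + 1.99/√39.95) = 0.2556/(0.2556 + 0.3148) = 0.4481.

0.4481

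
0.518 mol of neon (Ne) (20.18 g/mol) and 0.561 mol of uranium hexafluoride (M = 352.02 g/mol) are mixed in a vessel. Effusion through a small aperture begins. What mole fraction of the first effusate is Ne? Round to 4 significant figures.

0.7941

Effusion rate of each component ∝ n_i/√M_i (partial pressure × 1/√M).
Mole fraction of Ne in the effusate = (n_Ne/√M_Ne) / (n_Ne/√M_Ne + n_UF₆/√M_UF₆)
= (0.518/√20.18) / (0.518/√20.18 + 0.561/√352.02) = 0.1153/(0.1153 + 0.02990) = 0.7941.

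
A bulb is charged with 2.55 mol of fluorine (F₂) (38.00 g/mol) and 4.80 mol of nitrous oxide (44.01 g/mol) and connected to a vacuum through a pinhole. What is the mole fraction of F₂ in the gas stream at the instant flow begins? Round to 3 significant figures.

0.364

Effusion rate of each component ∝ n_i/√M_i (partial pressure × 1/√M).
So x_F₂ in the escaping gas = (n_F₂/√M_F₂) / Σ(n_i/√M_i)
= (2.55/√38.00) / (2.55/√38.00 + 4.80/√44.01) = 0.4137/(0.4137 + 0.7235) = 0.364.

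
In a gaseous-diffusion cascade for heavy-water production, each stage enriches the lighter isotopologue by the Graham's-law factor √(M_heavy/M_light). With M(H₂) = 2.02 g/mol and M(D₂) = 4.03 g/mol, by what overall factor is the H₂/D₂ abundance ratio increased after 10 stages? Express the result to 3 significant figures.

31.6

After 10 stages the ratio has grown by (√(4.03/2.02))^10 = (4.03/2.02)^(10/2).
= 1.99505^5 = 31.6.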